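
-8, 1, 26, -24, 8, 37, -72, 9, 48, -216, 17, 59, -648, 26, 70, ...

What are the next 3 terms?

-1944, 43, 81

Read the sequence 3 terms at a time; column i is its own pattern.
Track A: -8, -24, -72, -216, -648. Multiplying by 3 each time.
Track B: 1, 8, 9, 17, 26. Fibonacci-style (each term is the sum of the two before it).
Track C: 26, 37, 48, 59, 70. Adding 11 each time.
Position 16 falls in track A as its term 6, giving -1944.
Position 17 falls in track B as its term 6, giving 43.
The 18th slot belongs to track C; its 6th term is 81.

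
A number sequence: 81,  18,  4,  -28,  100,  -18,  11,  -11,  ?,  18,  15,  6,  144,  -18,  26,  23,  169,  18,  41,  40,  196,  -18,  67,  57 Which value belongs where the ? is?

121

The terms cycle through 4 interleaved subsequences.
Subsequence A = 81, 100, ?, 144, 169, 196: consecutive squares n² from n = 9.
Subsequence B = 18, -18, 18, -18, 18, -18: oscillating between 18 and -18.
Subsequence C = 4, 11, 15, 26, 41, 67: each term equals the sum of the previous two.
Subsequence D = -28, -11, 6, 23, 40, 57: arithmetic, step +17.
Filling subsequence A at index 3 by its rule yields 121.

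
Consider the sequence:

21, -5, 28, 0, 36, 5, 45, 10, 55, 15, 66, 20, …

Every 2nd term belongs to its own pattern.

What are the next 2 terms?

The terms cycle through 2 interleaved subsequences.
Stream A: 21, 28, 36, 45, 55, 66 — triangular numbers n(n+1)/2 for n = 6, 7, ….
Stream B: -5, 0, 5, 10, 15, 20 — linear: a_n = -10 + 5·n.
Position 13 → stream A, term 7 = 78.
Term 14 comes from stream B (its 7th entry): 25.

78, 25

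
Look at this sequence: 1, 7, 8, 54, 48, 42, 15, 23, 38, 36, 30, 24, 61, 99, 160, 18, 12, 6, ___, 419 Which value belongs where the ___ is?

The slot pattern repeats as AAABBB (period 6), so there are 2 interleaved tracks.
Track A = 1, 7, 8, 15, 23, 38, 61, 99, 160, ?, 419: Fibonacci-style (each term is the sum of the two before it).
Track B = 54, 48, 42, 36, 30, 24, 18, 12, 6: subtracting 6 each time.
So the missing entry in track A is 259.

259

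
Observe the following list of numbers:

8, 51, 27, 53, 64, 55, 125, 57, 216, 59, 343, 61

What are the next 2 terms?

512, 63

Positions 1, 3, 5, … form one subsequence and positions 2, 4, 6, … form another.
Track A: 8, 27, 64, 125, 216, 343 — consecutive cubes n³ from n = 2.
Track B: 51, 53, 55, 57, 59, 61 — arithmetic, step +2.
Position 13 falls in track A as its term 7, giving 512.
Term 14 comes from track B (its 7th entry): 63.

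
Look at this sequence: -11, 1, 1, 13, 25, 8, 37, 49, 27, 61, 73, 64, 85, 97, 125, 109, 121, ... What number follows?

216

Reading positions in blocks of 3 reveals the pattern AAB — 2 tracks woven together.
Track A = -11, 1, 13, 25, 37, 49, 61, 73, 85, 97, 109, 121: linear: a_n = -23 + 12·n.
Track B = 1, 8, 27, 64, 125: consecutive cubes n³ from n = 1.
Position 18 → track B, term 6 = 216.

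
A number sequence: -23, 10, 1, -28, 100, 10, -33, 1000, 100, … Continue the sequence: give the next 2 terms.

The terms cycle through 3 interleaved subsequences.
Subsequence A: -23, -28, -33 — arithmetic, step −5.
Subsequence B: 10, 100, 1000 — powers 10^1, 10^2, 10^3, ….
Subsequence C: 1, 10, 100 — multiplying by 10 each time.
Position 10 falls in subsequence A as its term 4, giving -38.
Term 11 comes from subsequence B (its 4th entry): 10000.

-38, 10000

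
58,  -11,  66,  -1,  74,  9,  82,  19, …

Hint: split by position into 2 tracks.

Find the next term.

90

Odd-indexed and even-indexed terms follow separate rules.
Track A: 58, 66, 74, 82 (arithmetic with common difference +8).
Track B: -11, -1, 9, 19 (arithmetic with common difference +10).
Position 9 → track A, term 5 = 90.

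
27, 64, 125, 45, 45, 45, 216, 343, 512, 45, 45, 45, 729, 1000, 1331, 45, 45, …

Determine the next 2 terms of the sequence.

The slot pattern repeats as AAABBB (period 6), so there are 2 interleaved tracks.
Track A: 27, 64, 125, 216, 343, 512, 729, 1000, 1331 — perfect cubes starting at 3³.
Track B: 45, 45, 45, 45, 45, 45, 45, 45 — the constant sequence 45.
Term 18 comes from track B (its 9th entry): 45.
The 19th slot belongs to track A; its 10th term is 1728.

45, 1728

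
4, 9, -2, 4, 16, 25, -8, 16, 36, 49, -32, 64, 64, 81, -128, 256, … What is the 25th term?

196

Positions follow the repeating pattern AABB; grouping by letter gives 2 tracks.
Track A = 4, 9, 16, 25, 36, 49, 64, 81: consecutive squares n² from n = 2.
Track B = -2, 4, -8, 16, -32, 64, -128, 256: geometric with ratio -2.
The 25th slot belongs to track A; its 13th term is 196.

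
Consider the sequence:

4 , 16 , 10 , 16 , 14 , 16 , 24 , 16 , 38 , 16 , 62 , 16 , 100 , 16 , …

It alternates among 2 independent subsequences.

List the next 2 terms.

Odd-indexed and even-indexed terms follow separate rules.
Stream A: 4, 10, 14, 24, 38, 62, 100 — a Fibonacci-like recurrence a_n = a_{n-1} + a_{n-2}.
Stream B: 16, 16, 16, 16, 16, 16, 16 — constant 16.
Term 15 comes from stream A (its 8th entry): 162.
Position 16 falls in stream B as its term 8, giving 16.

162, 16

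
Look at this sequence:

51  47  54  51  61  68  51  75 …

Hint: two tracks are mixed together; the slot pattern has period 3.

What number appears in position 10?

51

Reading positions in blocks of 3 reveals the pattern ABB — 2 tracks woven together.
Track A is 51, 51, 51, which is constant 51.
Track B is 47, 54, 61, 68, 75, which is adding 7 each time.
Position 10 falls in track A as its term 4, giving 51.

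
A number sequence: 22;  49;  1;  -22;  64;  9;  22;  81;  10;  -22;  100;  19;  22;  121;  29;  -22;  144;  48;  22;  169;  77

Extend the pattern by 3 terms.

-22, 196, 125

Taking every 3rd term gives 3 separate tracks.
Track A: 22, -22, 22, -22, 22, -22, 22 (alternating ±22).
Track B: 49, 64, 81, 100, 121, 144, 169 (the squares 7², 8², 9², …).
Track C: 1, 9, 10, 19, 29, 48, 77 (a Fibonacci-like recurrence a_n = a_{n-1} + a_{n-2}).
The 22nd slot belongs to track A; its 8th term is -22.
Term 23 comes from track B (its 8th entry): 196.
Position 24 → track C, term 8 = 125.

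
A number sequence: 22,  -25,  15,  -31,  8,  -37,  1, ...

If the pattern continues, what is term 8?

Taking every 2nd term gives 2 separate tracks.
Track A: 22, 15, 8, 1. Linear: a_n = 29 − 7·n.
Track B: -25, -31, -37. Arithmetic, step −6.
Term 8 comes from track B (its 4th entry): -43.

-43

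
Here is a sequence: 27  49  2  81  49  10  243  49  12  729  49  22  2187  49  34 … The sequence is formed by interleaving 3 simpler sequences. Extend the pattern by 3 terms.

Split by position mod 3 into 3 tracks.
Track A: 27, 81, 243, 729, 2187. Successive powers of 3.
Track B: 49, 49, 49, 49, 49. Constant 49.
Track C: 2, 10, 12, 22, 34. A Fibonacci-like recurrence a_n = a_{n-1} + a_{n-2}.
The 16th slot belongs to track A; its 6th term is 6561.
Position 17 falls in track B as its term 6, giving 49.
Position 18 falls in track C as its term 6, giving 56.

6561, 49, 56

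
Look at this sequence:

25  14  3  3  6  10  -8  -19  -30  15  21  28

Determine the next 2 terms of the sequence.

-41, -52

Positions follow the repeating pattern AAABBB; grouping by letter gives 2 tracks.
Subsequence A: 25, 14, 3, -8, -19, -30 — arithmetic, step −11.
Subsequence B: 3, 6, 10, 15, 21, 28 — the triangular numbers T_2, T_3, ….
Position 13 falls in subsequence A as its term 7, giving -41.
Position 14 falls in subsequence A as its term 8, giving -52.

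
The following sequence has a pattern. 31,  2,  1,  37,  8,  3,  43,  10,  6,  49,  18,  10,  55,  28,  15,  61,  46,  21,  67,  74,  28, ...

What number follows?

73

The terms cycle through 3 interleaved subsequences.
Subsequence A = 31, 37, 43, 49, 55, 61, 67: linear: a_n = 25 + 6·n.
Subsequence B = 2, 8, 10, 18, 28, 46, 74: each term equals the sum of the previous two.
Subsequence C = 1, 3, 6, 10, 15, 21, 28: triangular numbers starting at T_1.
The 22nd slot belongs to subsequence A; its 8th term is 73.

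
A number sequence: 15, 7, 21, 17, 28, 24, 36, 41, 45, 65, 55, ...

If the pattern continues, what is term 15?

The terms cycle through 2 interleaved subsequences.
Track A: 15, 21, 28, 36, 45, 55 — triangular numbers starting at T_5.
Track B: 7, 17, 24, 41, 65 — Fibonacci-style (each term is the sum of the two before it).
Term 15 comes from track A (its 8th entry): 78.

78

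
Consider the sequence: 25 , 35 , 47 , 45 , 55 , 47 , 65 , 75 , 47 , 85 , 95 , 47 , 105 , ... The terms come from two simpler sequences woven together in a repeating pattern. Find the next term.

The slot pattern repeats as AAB (period 3), so there are 2 interleaved tracks.
Stream A = 25, 35, 45, 55, 65, 75, 85, 95, 105: arithmetic, step +10.
Stream B = 47, 47, 47, 47: the constant sequence 47.
Position 14 falls in stream A as its term 10, giving 115.

115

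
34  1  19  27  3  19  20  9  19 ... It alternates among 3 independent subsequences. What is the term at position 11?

27

The terms cycle through 3 interleaved subsequences.
Stream A: 34, 27, 20 (subtracting 7 each time).
Stream B: 1, 3, 9 (powers 3^0, 3^1, 3^2, …).
Stream C: 19, 19, 19 (the constant sequence 19).
Position 11 → stream B, term 4 = 27.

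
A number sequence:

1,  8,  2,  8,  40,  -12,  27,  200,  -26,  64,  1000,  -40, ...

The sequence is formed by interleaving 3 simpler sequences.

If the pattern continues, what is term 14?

5000

Split by position mod 3 into 3 tracks.
Track A: 1, 8, 27, 64. Perfect cubes starting at 1³.
Track B: 8, 40, 200, 1000. Multiplying by 5 each time.
Track C: 2, -12, -26, -40. Arithmetic, step −14.
The 14th slot belongs to track B; its 5th term is 5000.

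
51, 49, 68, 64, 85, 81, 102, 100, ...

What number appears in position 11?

136

Positions 1, 3, 5, … form one subsequence and positions 2, 4, 6, … form another.
Stream A: 51, 68, 85, 102. Arithmetic with common difference +17.
Stream B: 49, 64, 81, 100. Perfect squares starting at 7².
Term 11 comes from stream A (its 6th entry): 136.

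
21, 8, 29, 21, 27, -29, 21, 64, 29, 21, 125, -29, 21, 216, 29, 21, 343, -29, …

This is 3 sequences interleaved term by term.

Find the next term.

21

Split by position mod 3: positions 1, 4, 7, … form one track, and each other residue class forms its own.
Stream A: 21, 21, 21, 21, 21, 21 (always 21).
Stream B: 8, 27, 64, 125, 216, 343 (the cubes 2³, 3³, 4³, …).
Stream C: 29, -29, 29, -29, 29, -29 (alternating ±29).
Position 19 → stream A, term 7 = 21.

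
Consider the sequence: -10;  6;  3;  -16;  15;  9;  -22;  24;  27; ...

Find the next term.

-28

Taking every 3rd term gives 3 separate tracks.
Stream A is -10, -16, -22, which is arithmetic, step −6.
Stream B is 6, 15, 24, which is arithmetic with common difference +9.
Stream C is 3, 9, 27, which is powers 3^1, 3^2, 3^3, ….
Term 10 comes from stream A (its 4th entry): -28.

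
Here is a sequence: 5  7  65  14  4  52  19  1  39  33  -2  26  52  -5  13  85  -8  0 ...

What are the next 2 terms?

137, -11

The terms cycle through 3 interleaved subsequences.
Subsequence A: 5, 14, 19, 33, 52, 85 — each term equals the sum of the previous two.
Subsequence B: 7, 4, 1, -2, -5, -8 — arithmetic with common difference −3.
Subsequence C: 65, 52, 39, 26, 13, 0 — arithmetic with common difference −13.
Position 19 → subsequence A, term 7 = 137.
Position 20 falls in subsequence B as its term 7, giving -11.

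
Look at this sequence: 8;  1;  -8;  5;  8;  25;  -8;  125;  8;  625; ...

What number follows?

-8

The terms cycle through 2 interleaved subsequences.
Stream A = 8, -8, 8, -8, 8: oscillating between 8 and -8.
Stream B = 1, 5, 25, 125, 625: powers of 5.
The 11th slot belongs to stream A; its 6th term is -8.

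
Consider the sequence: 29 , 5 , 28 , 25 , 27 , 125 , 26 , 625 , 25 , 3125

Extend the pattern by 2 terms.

24, 15625

Taking every 2nd term gives 2 separate tracks.
Subsequence A: 29, 28, 27, 26, 25 (arithmetic with common difference −1).
Subsequence B: 5, 25, 125, 625, 3125 (powers 5^1, 5^2, 5^3, …).
Term 11 comes from subsequence A (its 6th entry): 24.
The 12th slot belongs to subsequence B; its 6th term is 15625.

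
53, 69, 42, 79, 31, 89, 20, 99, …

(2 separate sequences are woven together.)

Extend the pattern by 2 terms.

9, 109

Positions 1, 3, 5, … form one subsequence and positions 2, 4, 6, … form another.
Track A: 53, 42, 31, 20. Arithmetic, step −11.
Track B: 69, 79, 89, 99. Arithmetic, step +10.
Term 9 comes from track A (its 5th entry): 9.
The 10th slot belongs to track B; its 5th term is 109.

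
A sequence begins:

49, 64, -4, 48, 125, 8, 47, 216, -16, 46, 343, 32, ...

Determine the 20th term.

1000

Split by position mod 3: positions 1, 4, 7, … form one track, and each other residue class forms its own.
Subsequence A: 49, 48, 47, 46. Arithmetic, step −1.
Subsequence B: 64, 125, 216, 343. The cubes 4³, 5³, 6³, ….
Subsequence C: -4, 8, -16, 32. Geometric with ratio -2.
The 20th slot belongs to subsequence B; its 7th term is 1000.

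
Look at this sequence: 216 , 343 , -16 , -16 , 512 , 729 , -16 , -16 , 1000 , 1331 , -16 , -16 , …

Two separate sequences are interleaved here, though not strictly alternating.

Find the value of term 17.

2744

Reading positions in blocks of 4 reveals the pattern AABB — 2 tracks woven together.
Subsequence A is 216, 343, 512, 729, 1000, 1331, which is the cubes 6³, 7³, 8³, ….
Subsequence B is -16, -16, -16, -16, -16, -16, which is the constant sequence -16.
Position 17 → subsequence A, term 9 = 2744.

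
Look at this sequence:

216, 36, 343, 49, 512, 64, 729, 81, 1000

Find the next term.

Split by position mod 2 into 2 tracks.
Track A = 216, 343, 512, 729, 1000: the cubes 6³, 7³, 8³, ….
Track B = 36, 49, 64, 81: perfect squares starting at 6².
Position 10 → track B, term 5 = 100.

100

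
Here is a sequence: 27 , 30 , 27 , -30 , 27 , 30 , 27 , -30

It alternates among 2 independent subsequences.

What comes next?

27

Split by position mod 2 into 2 tracks.
Subsequence A = 27, 27, 27, 27: always 27.
Subsequence B = 30, -30, 30, -30: the oscillation 30·(−1)^(n+1).
Term 9 comes from subsequence A (its 5th entry): 27.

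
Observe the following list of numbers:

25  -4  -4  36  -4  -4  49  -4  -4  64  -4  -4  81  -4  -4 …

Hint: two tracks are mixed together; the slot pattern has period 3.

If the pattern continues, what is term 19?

Positions follow the repeating pattern ABB; grouping by letter gives 2 tracks.
Track A: 25, 36, 49, 64, 81 (the squares 5², 6², 7², …).
Track B: -4, -4, -4, -4, -4, -4, -4, -4, -4, -4 (constant -4).
Position 19 → track A, term 7 = 121.

121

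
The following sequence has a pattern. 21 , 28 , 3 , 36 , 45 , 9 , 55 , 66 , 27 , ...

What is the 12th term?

81

Positions follow the repeating pattern AAB; grouping by letter gives 2 tracks.
Track A: 21, 28, 36, 45, 55, 66 — triangular numbers n(n+1)/2 for n = 6, 7, ….
Track B: 3, 9, 27 — powers of 3.
The 12th slot belongs to track B; its 4th term is 81.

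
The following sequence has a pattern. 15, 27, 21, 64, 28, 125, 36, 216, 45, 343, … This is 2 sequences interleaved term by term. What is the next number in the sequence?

55

Taking every 2nd term gives 2 separate tracks.
Track A is 15, 21, 28, 36, 45, which is triangular numbers starting at T_5.
Track B is 27, 64, 125, 216, 343, which is the cubes 3³, 4³, 5³, ….
Position 11 → track A, term 6 = 55.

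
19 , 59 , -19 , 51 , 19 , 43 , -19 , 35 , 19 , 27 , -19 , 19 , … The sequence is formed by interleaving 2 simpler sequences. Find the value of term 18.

Split by position mod 2 into 2 tracks.
Stream A = 19, -19, 19, -19, 19, -19: alternating ±19.
Stream B = 59, 51, 43, 35, 27, 19: linear: a_n = 67 − 8·n.
The 18th slot belongs to stream B; its 9th term is -5.

-5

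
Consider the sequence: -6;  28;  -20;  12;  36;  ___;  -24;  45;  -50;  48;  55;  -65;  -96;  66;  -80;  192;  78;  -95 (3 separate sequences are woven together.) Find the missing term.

-35

Split by position mod 3: positions 1, 4, 7, … form one track, and each other residue class forms its own.
Track A: -6, 12, -24, 48, -96, 192 — a geometric progression (common ratio -2).
Track B: 28, 36, 45, 55, 66, 78 — triangular numbers n(n+1)/2 for n = 7, 8, ….
Track C: -20, ?, -50, -65, -80, -95 — linear: a_n = -5 − 15·n.
The gap is track C's term 2; the rule gives -35.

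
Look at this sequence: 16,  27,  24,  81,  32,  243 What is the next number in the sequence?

Odd-indexed and even-indexed terms follow separate rules.
Track A: 16, 24, 32 — arithmetic with common difference +8.
Track B: 27, 81, 243 — powers of 3.
Position 7 → track A, term 4 = 40.

40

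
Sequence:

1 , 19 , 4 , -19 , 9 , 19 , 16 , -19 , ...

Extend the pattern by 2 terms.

Positions 1, 3, 5, … form one subsequence and positions 2, 4, 6, … form another.
Track A is 1, 4, 9, 16, which is the squares 1², 2², 3², ….
Track B is 19, -19, 19, -19, which is alternating ±19.
Position 9 falls in track A as its term 5, giving 25.
Position 10 → track B, term 5 = 19.

25, 19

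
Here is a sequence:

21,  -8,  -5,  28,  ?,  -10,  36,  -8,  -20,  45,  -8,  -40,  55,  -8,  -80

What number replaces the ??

Taking every 3rd term gives 3 separate tracks.
Subsequence A is 21, 28, 36, 45, 55, which is the triangular numbers T_6, T_7, ….
Subsequence B is -8, ?, -8, -8, -8, which is constant -8.
Subsequence C is -5, -10, -20, -40, -80, which is geometric with ratio 2.
The gap is subsequence B's term 2; the rule gives -8.

-8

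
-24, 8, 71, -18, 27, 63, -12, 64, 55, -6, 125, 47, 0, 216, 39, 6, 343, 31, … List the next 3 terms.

Split by position mod 3: positions 1, 4, 7, … form one track, and each other residue class forms its own.
Subsequence A: -24, -18, -12, -6, 0, 6 — arithmetic, step +6.
Subsequence B: 8, 27, 64, 125, 216, 343 — the cubes 2³, 3³, 4³, ….
Subsequence C: 71, 63, 55, 47, 39, 31 — arithmetic with common difference −8.
Position 19 falls in subsequence A as its term 7, giving 12.
The 20th slot belongs to subsequence B; its 7th term is 512.
Position 21 falls in subsequence C as its term 7, giving 23.

12, 512, 23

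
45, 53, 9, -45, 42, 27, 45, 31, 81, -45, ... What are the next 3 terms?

Read the sequence 3 terms at a time; column i is its own pattern.
Subsequence A is 45, -45, 45, -45, which is alternating ±45.
Subsequence B is 53, 42, 31, which is arithmetic, step −11.
Subsequence C is 9, 27, 81, which is geometric with ratio 3.
The 11th slot belongs to subsequence B; its 4th term is 20.
Position 12 falls in subsequence C as its term 4, giving 243.
The 13th slot belongs to subsequence A; its 5th term is 45.

20, 243, 45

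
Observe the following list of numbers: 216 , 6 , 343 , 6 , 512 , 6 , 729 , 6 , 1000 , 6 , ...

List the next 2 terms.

The terms cycle through 2 interleaved subsequences.
Subsequence A: 216, 343, 512, 729, 1000 — the cubes 6³, 7³, 8³, ….
Subsequence B: 6, 6, 6, 6, 6 — always 6.
Term 11 comes from subsequence A (its 6th entry): 1331.
The 12th slot belongs to subsequence B; its 6th term is 6.

1331, 6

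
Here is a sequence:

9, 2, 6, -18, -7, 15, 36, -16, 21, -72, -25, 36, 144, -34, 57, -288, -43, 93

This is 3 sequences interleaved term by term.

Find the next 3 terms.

576, -52, 150

The terms cycle through 3 interleaved subsequences.
Track A: 9, -18, 36, -72, 144, -288 — geometric, ×-2 each step.
Track B: 2, -7, -16, -25, -34, -43 — arithmetic, step −9.
Track C: 6, 15, 21, 36, 57, 93 — a Fibonacci-like recurrence a_n = a_{n-1} + a_{n-2}.
Position 19 falls in track A as its term 7, giving 576.
The 20th slot belongs to track B; its 7th term is -52.
Term 21 comes from track C (its 7th entry): 150.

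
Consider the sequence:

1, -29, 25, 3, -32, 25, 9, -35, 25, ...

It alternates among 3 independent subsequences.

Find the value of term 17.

Taking every 3rd term gives 3 separate tracks.
Stream A is 1, 3, 9, which is powers of 3.
Stream B is -29, -32, -35, which is arithmetic with common difference −3.
Stream C is 25, 25, 25, which is always 25.
Position 17 → stream B, term 6 = -44.

-44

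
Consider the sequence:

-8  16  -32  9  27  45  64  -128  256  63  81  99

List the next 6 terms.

Reading positions in blocks of 6 reveals the pattern AAABBB — 2 tracks woven together.
Track A: -8, 16, -32, 64, -128, 256. Geometric with ratio -2.
Track B: 9, 27, 45, 63, 81, 99. Arithmetic with common difference +18.
Position 13 → track A, term 7 = -512.
The 14th slot belongs to track A; its 8th term is 1024.
Position 15 falls in track A as its term 9, giving -2048.
Position 16 → track B, term 7 = 117.
Position 17 → track B, term 8 = 135.
Term 18 comes from track B (its 9th entry): 153.

-512, 1024, -2048, 117, 135, 153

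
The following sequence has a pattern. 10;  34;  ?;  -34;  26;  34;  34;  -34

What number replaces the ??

18

The terms cycle through 2 interleaved subsequences.
Subsequence A: 10, ?, 26, 34 (adding 8 each time).
Subsequence B: 34, -34, 34, -34 (oscillating between 34 and -34).
So the missing entry in subsequence A is 18.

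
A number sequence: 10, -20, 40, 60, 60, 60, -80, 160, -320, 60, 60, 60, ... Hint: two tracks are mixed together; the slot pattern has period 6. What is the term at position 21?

Reading positions in blocks of 6 reveals the pattern AAABBB — 2 tracks woven together.
Stream A: 10, -20, 40, -80, 160, -320 (multiplying by -2 each time).
Stream B: 60, 60, 60, 60, 60, 60 (the constant sequence 60).
Position 21 falls in stream A as its term 12, giving -20480.

-20480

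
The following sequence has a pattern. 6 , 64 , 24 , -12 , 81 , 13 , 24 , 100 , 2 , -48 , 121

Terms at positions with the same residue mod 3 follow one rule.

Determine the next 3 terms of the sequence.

-9, 96, 144

Split by position mod 3: positions 1, 4, 7, … form one track, and each other residue class forms its own.
Track A: 6, -12, 24, -48 — geometric with ratio -2.
Track B: 64, 81, 100, 121 — consecutive squares n² from n = 8.
Track C: 24, 13, 2 — arithmetic, step −11.
Term 12 comes from track C (its 4th entry): -9.
Term 13 comes from track A (its 5th entry): 96.
Position 14 → track B, term 5 = 144.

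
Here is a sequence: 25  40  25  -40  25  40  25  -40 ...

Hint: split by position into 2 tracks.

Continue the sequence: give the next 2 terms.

25, 40

Split by position mod 2 into 2 tracks.
Subsequence A is 25, 25, 25, 25, which is the constant sequence 25.
Subsequence B is 40, -40, 40, -40, which is oscillating between 40 and -40.
Term 9 comes from subsequence A (its 5th entry): 25.
Position 10 → subsequence B, term 5 = 40.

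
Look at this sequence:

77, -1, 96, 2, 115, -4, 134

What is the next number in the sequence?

Positions 1, 3, 5, … form one subsequence and positions 2, 4, 6, … form another.
Track A: 77, 96, 115, 134 (arithmetic with common difference +19).
Track B: -1, 2, -4 (multiplying by -2 each time).
Term 8 comes from track B (its 4th entry): 8.

8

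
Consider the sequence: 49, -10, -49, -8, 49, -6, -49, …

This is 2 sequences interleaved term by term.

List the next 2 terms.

Odd-indexed and even-indexed terms follow separate rules.
Track A is 49, -49, 49, -49, which is oscillating between 49 and -49.
Track B is -10, -8, -6, which is arithmetic with common difference +2.
Term 8 comes from track B (its 4th entry): -4.
Position 9 falls in track A as its term 5, giving 49.

-4, 49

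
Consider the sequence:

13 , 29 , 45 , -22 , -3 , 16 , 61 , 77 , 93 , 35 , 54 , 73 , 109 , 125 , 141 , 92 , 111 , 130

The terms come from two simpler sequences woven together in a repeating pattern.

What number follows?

The slot pattern repeats as AAABBB (period 6), so there are 2 interleaved tracks.
Stream A: 13, 29, 45, 61, 77, 93, 109, 125, 141. Arithmetic, step +16.
Stream B: -22, -3, 16, 35, 54, 73, 92, 111, 130. Linear: a_n = -41 + 19·n.
The 19th slot belongs to stream A; its 10th term is 157.

157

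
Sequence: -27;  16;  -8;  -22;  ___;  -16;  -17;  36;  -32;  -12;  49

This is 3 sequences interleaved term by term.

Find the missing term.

25

Taking every 3rd term gives 3 separate tracks.
Stream A: -27, -22, -17, -12. Linear: a_n = -32 + 5·n.
Stream B: 16, ?, 36, 49. Perfect squares starting at 4².
Stream C: -8, -16, -32. A geometric progression (common ratio 2).
Stream B's pattern makes the blank 25.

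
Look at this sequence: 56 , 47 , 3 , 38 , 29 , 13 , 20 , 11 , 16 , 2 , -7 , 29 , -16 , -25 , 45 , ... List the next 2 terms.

Positions follow the repeating pattern AAB; grouping by letter gives 2 tracks.
Track A: 56, 47, 38, 29, 20, 11, 2, -7, -16, -25 — arithmetic, step −9.
Track B: 3, 13, 16, 29, 45 — a Fibonacci-like recurrence a_n = a_{n-1} + a_{n-2}.
Term 16 comes from track A (its 11th entry): -34.
Position 17 falls in track A as its term 12, giving -43.

-34, -43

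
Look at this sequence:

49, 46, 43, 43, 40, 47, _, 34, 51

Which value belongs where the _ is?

37

Positions follow the repeating pattern AAB; grouping by letter gives 2 tracks.
Stream A: 49, 46, 43, 40, ?, 34 (linear: a_n = 52 − 3·n).
Stream B: 43, 47, 51 (arithmetic with common difference +4).
Stream A's pattern makes the blank 37.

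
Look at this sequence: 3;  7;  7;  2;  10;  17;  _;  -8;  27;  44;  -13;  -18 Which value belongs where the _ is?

-3

Reading positions in blocks of 4 reveals the pattern AABB — 2 tracks woven together.
Stream A: 3, 7, 10, 17, 27, 44 — Fibonacci-style (each term is the sum of the two before it).
Stream B: 7, 2, ?, -8, -13, -18 — subtracting 5 each time.
So the missing entry in stream B is -3.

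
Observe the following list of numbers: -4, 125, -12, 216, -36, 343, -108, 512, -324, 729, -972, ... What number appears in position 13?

Positions 1, 3, 5, … form one subsequence and positions 2, 4, 6, … form another.
Subsequence A: -4, -12, -36, -108, -324, -972 (geometric, ×3 each step).
Subsequence B: 125, 216, 343, 512, 729 (consecutive cubes n³ from n = 5).
The 13th slot belongs to subsequence A; its 7th term is -2916.

-2916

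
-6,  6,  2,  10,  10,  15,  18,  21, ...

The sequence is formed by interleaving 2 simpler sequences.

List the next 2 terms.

The terms cycle through 2 interleaved subsequences.
Subsequence A: -6, 2, 10, 18. Linear: a_n = -14 + 8·n.
Subsequence B: 6, 10, 15, 21. Triangular numbers n(n+1)/2 for n = 3, 4, ….
Position 9 falls in subsequence A as its term 5, giving 26.
Term 10 comes from subsequence B (its 5th entry): 28.

26, 28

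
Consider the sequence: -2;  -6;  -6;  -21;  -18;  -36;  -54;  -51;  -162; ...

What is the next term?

Positions 1, 3, 5, … form one subsequence and positions 2, 4, 6, … form another.
Track A: -2, -6, -18, -54, -162 (geometric with ratio 3).
Track B: -6, -21, -36, -51 (linear: a_n = 9 − 15·n).
Term 10 comes from track B (its 5th entry): -66.

-66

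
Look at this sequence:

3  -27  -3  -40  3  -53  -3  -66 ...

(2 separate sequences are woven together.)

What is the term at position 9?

The terms cycle through 2 interleaved subsequences.
Subsequence A is 3, -3, 3, -3, which is alternating ±3.
Subsequence B is -27, -40, -53, -66, which is arithmetic, step −13.
The 9th slot belongs to subsequence A; its 5th term is 3.

3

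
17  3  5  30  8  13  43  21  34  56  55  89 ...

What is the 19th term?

The slot pattern repeats as ABB (period 3), so there are 2 interleaved tracks.
Track A = 17, 30, 43, 56: linear: a_n = 4 + 13·n.
Track B = 3, 5, 8, 13, 21, 34, 55, 89: each term equals the sum of the previous two.
The 19th slot belongs to track A; its 7th term is 95.

95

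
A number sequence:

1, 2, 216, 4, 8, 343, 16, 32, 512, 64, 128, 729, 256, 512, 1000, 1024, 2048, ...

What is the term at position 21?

Reading positions in blocks of 3 reveals the pattern AAB — 2 tracks woven together.
Track A: 1, 2, 4, 8, 16, 32, 64, 128, 256, 512, 1024, 2048 (powers 2^0, 2^1, 2^2, …).
Track B: 216, 343, 512, 729, 1000 (perfect cubes starting at 6³).
Position 21 falls in track B as its term 7, giving 1728.

1728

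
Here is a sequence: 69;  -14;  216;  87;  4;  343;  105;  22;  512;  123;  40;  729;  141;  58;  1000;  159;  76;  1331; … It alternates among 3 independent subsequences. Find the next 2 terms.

177, 94

Read the sequence 3 terms at a time; column i is its own pattern.
Stream A is 69, 87, 105, 123, 141, 159, which is arithmetic with common difference +18.
Stream B is -14, 4, 22, 40, 58, 76, which is arithmetic, step +18.
Stream C is 216, 343, 512, 729, 1000, 1331, which is the cubes 6³, 7³, 8³, ….
The 19th slot belongs to stream A; its 7th term is 177.
Position 20 falls in stream B as its term 7, giving 94.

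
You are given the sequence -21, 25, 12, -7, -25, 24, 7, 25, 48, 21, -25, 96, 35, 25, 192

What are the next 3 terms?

49, -25, 384

Read the sequence 3 terms at a time; column i is its own pattern.
Track A: -21, -7, 7, 21, 35. Arithmetic with common difference +14.
Track B: 25, -25, 25, -25, 25. Oscillating between 25 and -25.
Track C: 12, 24, 48, 96, 192. Geometric with ratio 2.
Term 16 comes from track A (its 6th entry): 49.
The 17th slot belongs to track B; its 6th term is -25.
Position 18 → track C, term 6 = 384.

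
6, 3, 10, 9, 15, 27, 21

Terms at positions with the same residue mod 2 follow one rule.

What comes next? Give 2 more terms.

The terms cycle through 2 interleaved subsequences.
Track A: 6, 10, 15, 21. Triangular numbers n(n+1)/2 for n = 3, 4, ….
Track B: 3, 9, 27. Successive powers of 3.
Position 8 → track B, term 4 = 81.
The 9th slot belongs to track A; its 5th term is 28.

81, 28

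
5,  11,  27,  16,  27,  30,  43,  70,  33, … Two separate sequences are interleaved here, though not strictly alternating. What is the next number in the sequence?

The slot pattern repeats as AAB (period 3), so there are 2 interleaved tracks.
Subsequence A: 5, 11, 16, 27, 43, 70. A Fibonacci-like recurrence a_n = a_{n-1} + a_{n-2}.
Subsequence B: 27, 30, 33. Linear: a_n = 24 + 3·n.
Position 10 falls in subsequence A as its term 7, giving 113.

113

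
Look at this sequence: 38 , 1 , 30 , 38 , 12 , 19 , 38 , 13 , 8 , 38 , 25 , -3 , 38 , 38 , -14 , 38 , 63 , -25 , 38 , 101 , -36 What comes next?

38

Read the sequence 3 terms at a time; column i is its own pattern.
Track A: 38, 38, 38, 38, 38, 38, 38. Always 38.
Track B: 1, 12, 13, 25, 38, 63, 101. A Fibonacci-like recurrence a_n = a_{n-1} + a_{n-2}.
Track C: 30, 19, 8, -3, -14, -25, -36. Subtracting 11 each time.
Position 22 falls in track A as its term 8, giving 38.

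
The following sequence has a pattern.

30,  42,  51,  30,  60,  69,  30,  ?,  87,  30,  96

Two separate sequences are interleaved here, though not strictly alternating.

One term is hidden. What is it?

78

Positions follow the repeating pattern ABB; grouping by letter gives 2 tracks.
Stream A: 30, 30, 30, 30 (the constant sequence 30).
Stream B: 42, 51, 60, 69, ?, 87, 96 (arithmetic with common difference +9).
Filling stream B at index 5 by its rule yields 78.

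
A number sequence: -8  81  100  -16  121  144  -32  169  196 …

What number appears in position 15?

The slot pattern repeats as ABB (period 3), so there are 2 interleaved tracks.
Subsequence A: -8, -16, -32 (a geometric progression (common ratio 2)).
Subsequence B: 81, 100, 121, 144, 169, 196 (the squares 9², 10², 11², …).
Term 15 comes from subsequence B (its 10th entry): 324.

324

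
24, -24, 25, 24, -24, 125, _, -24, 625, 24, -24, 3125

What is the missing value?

The slot pattern repeats as AAB (period 3), so there are 2 interleaved tracks.
Stream A = 24, -24, 24, -24, ?, -24, 24, -24: the oscillation 24·(−1)^(n+1).
Stream B = 25, 125, 625, 3125: powers 5^2, 5^3, 5^4, ….
So the missing entry in stream A is 24.

24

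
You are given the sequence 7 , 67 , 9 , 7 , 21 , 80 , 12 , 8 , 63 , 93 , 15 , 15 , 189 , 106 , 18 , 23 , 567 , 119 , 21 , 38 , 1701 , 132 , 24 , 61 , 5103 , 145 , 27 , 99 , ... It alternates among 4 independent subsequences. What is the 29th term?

15309

The terms cycle through 4 interleaved subsequences.
Track A: 7, 21, 63, 189, 567, 1701, 5103 — a geometric progression (common ratio 3).
Track B: 67, 80, 93, 106, 119, 132, 145 — adding 13 each time.
Track C: 9, 12, 15, 18, 21, 24, 27 — arithmetic, step +3.
Track D: 7, 8, 15, 23, 38, 61, 99 — each term equals the sum of the previous two.
Position 29 falls in track A as its term 8, giving 15309.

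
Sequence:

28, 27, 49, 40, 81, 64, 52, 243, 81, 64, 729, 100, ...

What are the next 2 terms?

76, 2187

Taking every 3rd term gives 3 separate tracks.
Subsequence A is 28, 40, 52, 64, which is linear: a_n = 16 + 12·n.
Subsequence B is 27, 81, 243, 729, which is powers of 3.
Subsequence C is 49, 64, 81, 100, which is perfect squares starting at 7².
Position 13 falls in subsequence A as its term 5, giving 76.
Position 14 → subsequence B, term 5 = 2187.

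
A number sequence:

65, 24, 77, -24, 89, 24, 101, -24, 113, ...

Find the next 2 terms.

24, 125

The terms cycle through 2 interleaved subsequences.
Track A is 65, 77, 89, 101, 113, which is linear: a_n = 53 + 12·n.
Track B is 24, -24, 24, -24, which is alternating ±24.
Position 10 → track B, term 5 = 24.
Position 11 falls in track A as its term 6, giving 125.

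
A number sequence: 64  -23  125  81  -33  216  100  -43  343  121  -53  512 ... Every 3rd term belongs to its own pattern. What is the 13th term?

144

Split by position mod 3 into 3 tracks.
Track A is 64, 81, 100, 121, which is perfect squares starting at 8².
Track B is -23, -33, -43, -53, which is arithmetic, step −10.
Track C is 125, 216, 343, 512, which is consecutive cubes n³ from n = 5.
Position 13 → track A, term 5 = 144.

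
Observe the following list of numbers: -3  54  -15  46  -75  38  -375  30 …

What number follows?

-1875

The terms cycle through 2 interleaved subsequences.
Subsequence A = -3, -15, -75, -375: geometric with ratio 5.
Subsequence B = 54, 46, 38, 30: arithmetic, step −8.
Position 9 falls in subsequence A as its term 5, giving -1875.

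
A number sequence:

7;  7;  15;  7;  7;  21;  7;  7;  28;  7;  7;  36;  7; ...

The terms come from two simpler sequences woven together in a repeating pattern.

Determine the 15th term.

Positions follow the repeating pattern AAB; grouping by letter gives 2 tracks.
Stream A: 7, 7, 7, 7, 7, 7, 7, 7, 7 — always 7.
Stream B: 15, 21, 28, 36 — the triangular numbers T_5, T_6, ….
Position 15 → stream B, term 5 = 45.

45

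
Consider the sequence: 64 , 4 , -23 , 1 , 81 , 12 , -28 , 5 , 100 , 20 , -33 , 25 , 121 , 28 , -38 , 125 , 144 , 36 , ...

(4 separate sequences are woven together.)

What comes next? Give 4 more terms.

-43, 625, 169, 44

Split by position mod 4 into 4 tracks.
Stream A: 64, 81, 100, 121, 144. The squares 8², 9², 10², ….
Stream B: 4, 12, 20, 28, 36. Adding 8 each time.
Stream C: -23, -28, -33, -38. Arithmetic, step −5.
Stream D: 1, 5, 25, 125. Powers of 5.
Position 19 falls in stream C as its term 5, giving -43.
Position 20 falls in stream D as its term 5, giving 625.
Position 21 falls in stream A as its term 6, giving 169.
Term 22 comes from stream B (its 6th entry): 44.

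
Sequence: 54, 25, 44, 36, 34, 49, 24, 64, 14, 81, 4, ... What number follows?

Positions 1, 3, 5, … form one subsequence and positions 2, 4, 6, … form another.
Subsequence A: 54, 44, 34, 24, 14, 4 — linear: a_n = 64 − 10·n.
Subsequence B: 25, 36, 49, 64, 81 — consecutive squares n² from n = 5.
Position 12 falls in subsequence B as its term 6, giving 100.

100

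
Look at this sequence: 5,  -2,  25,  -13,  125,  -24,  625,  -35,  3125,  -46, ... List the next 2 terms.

Taking every 2nd term gives 2 separate tracks.
Subsequence A: 5, 25, 125, 625, 3125. Successive powers of 5.
Subsequence B: -2, -13, -24, -35, -46. Subtracting 11 each time.
Position 11 → subsequence A, term 6 = 15625.
The 12th slot belongs to subsequence B; its 6th term is -57.

15625, -57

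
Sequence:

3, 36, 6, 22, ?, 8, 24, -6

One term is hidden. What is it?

12

Positions 1, 3, 5, … form one subsequence and positions 2, 4, 6, … form another.
Track A: 3, 6, ?, 24. A geometric progression (common ratio 2).
Track B: 36, 22, 8, -6. Arithmetic, step −14.
Filling track A at index 3 by its rule yields 12.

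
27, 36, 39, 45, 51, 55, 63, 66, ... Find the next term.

Odd-indexed and even-indexed terms follow separate rules.
Stream A: 27, 39, 51, 63 — arithmetic with common difference +12.
Stream B: 36, 45, 55, 66 — triangular numbers starting at T_8.
Term 9 comes from stream A (its 5th entry): 75.

75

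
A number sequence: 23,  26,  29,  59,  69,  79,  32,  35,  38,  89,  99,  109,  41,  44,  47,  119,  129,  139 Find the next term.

Positions follow the repeating pattern AAABBB; grouping by letter gives 2 tracks.
Subsequence A: 23, 26, 29, 32, 35, 38, 41, 44, 47 — adding 3 each time.
Subsequence B: 59, 69, 79, 89, 99, 109, 119, 129, 139 — adding 10 each time.
Term 19 comes from subsequence A (its 10th entry): 50.

50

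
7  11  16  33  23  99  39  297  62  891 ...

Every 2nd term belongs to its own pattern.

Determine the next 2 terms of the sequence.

Positions 1, 3, 5, … form one subsequence and positions 2, 4, 6, … form another.
Subsequence A: 7, 16, 23, 39, 62 — a Fibonacci-like recurrence a_n = a_{n-1} + a_{n-2}.
Subsequence B: 11, 33, 99, 297, 891 — geometric with ratio 3.
Position 11 → subsequence A, term 6 = 101.
The 12th slot belongs to subsequence B; its 6th term is 2673.

101, 2673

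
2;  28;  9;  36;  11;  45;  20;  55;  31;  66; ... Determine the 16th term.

105

Taking every 2nd term gives 2 separate tracks.
Stream A: 2, 9, 11, 20, 31. A Fibonacci-like recurrence a_n = a_{n-1} + a_{n-2}.
Stream B: 28, 36, 45, 55, 66. The triangular numbers T_7, T_8, ….
Position 16 falls in stream B as its term 8, giving 105.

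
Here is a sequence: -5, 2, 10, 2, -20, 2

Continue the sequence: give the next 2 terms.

Taking every 2nd term gives 2 separate tracks.
Stream A: -5, 10, -20 (multiplying by -2 each time).
Stream B: 2, 2, 2 (always 2).
Position 7 → stream A, term 4 = 40.
The 8th slot belongs to stream B; its 4th term is 2.

40, 2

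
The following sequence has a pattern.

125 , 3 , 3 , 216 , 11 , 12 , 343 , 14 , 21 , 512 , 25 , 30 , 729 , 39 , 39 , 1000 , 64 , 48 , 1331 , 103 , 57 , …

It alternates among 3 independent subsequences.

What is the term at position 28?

2744

The terms cycle through 3 interleaved subsequences.
Track A is 125, 216, 343, 512, 729, 1000, 1331, which is the cubes 5³, 6³, 7³, ….
Track B is 3, 11, 14, 25, 39, 64, 103, which is each term equals the sum of the previous two.
Track C is 3, 12, 21, 30, 39, 48, 57, which is adding 9 each time.
Position 28 falls in track A as its term 10, giving 2744.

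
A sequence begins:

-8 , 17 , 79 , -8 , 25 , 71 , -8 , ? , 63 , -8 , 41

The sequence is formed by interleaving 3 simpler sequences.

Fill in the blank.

33

Read the sequence 3 terms at a time; column i is its own pattern.
Subsequence A: -8, -8, -8, -8 (the constant sequence -8).
Subsequence B: 17, 25, ?, 41 (adding 8 each time).
Subsequence C: 79, 71, 63 (subtracting 8 each time).
Subsequence B's pattern makes the blank 33.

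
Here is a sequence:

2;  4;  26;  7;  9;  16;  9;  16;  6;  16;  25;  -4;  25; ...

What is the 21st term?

-34

Taking every 3rd term gives 3 separate tracks.
Track A: 2, 7, 9, 16, 25. Each term equals the sum of the previous two.
Track B: 4, 9, 16, 25. The squares 2², 3², 4², ….
Track C: 26, 16, 6, -4. Linear: a_n = 36 − 10·n.
The 21st slot belongs to track C; its 7th term is -34.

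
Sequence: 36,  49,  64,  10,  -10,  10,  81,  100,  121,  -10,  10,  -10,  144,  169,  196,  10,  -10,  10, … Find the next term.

225

The slot pattern repeats as AAABBB (period 6), so there are 2 interleaved tracks.
Track A is 36, 49, 64, 81, 100, 121, 144, 169, 196, which is consecutive squares n² from n = 6.
Track B is 10, -10, 10, -10, 10, -10, 10, -10, 10, which is oscillating between 10 and -10.
Term 19 comes from track A (its 10th entry): 225.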